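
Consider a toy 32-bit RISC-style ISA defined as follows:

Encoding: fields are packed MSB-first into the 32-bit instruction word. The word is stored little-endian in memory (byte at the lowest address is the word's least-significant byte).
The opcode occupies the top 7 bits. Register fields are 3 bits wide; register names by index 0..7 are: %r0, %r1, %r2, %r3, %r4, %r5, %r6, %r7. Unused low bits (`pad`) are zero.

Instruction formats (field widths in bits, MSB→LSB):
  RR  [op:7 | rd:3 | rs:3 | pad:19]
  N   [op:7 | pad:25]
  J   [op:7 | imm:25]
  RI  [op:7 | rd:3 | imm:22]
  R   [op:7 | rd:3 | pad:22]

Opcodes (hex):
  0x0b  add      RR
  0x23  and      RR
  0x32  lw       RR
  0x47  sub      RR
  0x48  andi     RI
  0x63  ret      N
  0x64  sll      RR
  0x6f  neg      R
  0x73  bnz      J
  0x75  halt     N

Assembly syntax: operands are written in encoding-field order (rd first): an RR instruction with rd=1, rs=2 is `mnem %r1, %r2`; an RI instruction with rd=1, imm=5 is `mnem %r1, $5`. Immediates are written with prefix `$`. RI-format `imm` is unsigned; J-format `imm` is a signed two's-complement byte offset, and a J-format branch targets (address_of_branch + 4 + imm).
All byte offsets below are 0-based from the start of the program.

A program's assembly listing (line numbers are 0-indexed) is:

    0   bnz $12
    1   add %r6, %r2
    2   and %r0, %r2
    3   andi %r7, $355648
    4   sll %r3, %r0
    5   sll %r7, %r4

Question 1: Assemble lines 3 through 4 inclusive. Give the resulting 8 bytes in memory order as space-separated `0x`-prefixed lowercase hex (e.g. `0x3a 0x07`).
L3: andi op=0x48:7|rd=7:3|imm=355648:22 ⇒ 0x91c56d40 ⇒ little 40 6d c5 91
L4: sll op=0x64:7|rd=3:3|rs=0:3|pad=0:19 ⇒ 0xc8c00000 ⇒ little 00 00 c0 c8

0x40 0x6d 0xc5 0x91 0x00 0x00 0xc0 0xc8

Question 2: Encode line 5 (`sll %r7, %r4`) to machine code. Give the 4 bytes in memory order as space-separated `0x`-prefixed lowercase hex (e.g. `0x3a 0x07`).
0x00 0x00 0xe0 0xc9

line 5 (sll): pack op=0x64:7|rd=7:3|rs=4:3|pad=0:19 = 0xc9e00000; little→ 00 00 e0 c9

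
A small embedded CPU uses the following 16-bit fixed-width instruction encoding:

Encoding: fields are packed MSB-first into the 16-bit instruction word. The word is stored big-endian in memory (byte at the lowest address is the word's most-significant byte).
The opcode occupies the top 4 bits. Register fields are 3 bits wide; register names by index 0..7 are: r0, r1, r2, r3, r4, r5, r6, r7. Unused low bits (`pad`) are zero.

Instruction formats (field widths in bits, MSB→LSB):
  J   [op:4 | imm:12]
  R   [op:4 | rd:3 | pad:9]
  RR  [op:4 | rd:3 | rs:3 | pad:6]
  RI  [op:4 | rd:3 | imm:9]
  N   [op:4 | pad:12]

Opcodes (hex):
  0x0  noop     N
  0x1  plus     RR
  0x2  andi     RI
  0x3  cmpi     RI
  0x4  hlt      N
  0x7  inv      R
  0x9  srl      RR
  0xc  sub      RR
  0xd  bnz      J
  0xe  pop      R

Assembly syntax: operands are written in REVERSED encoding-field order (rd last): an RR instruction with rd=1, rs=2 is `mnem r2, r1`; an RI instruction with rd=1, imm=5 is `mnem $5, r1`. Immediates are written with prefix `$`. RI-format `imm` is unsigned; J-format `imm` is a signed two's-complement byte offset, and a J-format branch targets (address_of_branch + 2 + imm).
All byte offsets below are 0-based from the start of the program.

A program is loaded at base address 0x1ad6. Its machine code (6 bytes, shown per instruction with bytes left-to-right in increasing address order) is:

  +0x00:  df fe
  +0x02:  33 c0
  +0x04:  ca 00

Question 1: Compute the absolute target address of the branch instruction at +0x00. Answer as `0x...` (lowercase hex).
0x1ad6

+0x00: df fe ⇒ word 0xdffe (big)
  opcode bits[15:12]=0xd: bnz/J
  [11:0] imm=4094 (s12→-2) = $-2
  target = base 0x1ad6 + off 0x00 + 2 + imm -2 = 0x1ad6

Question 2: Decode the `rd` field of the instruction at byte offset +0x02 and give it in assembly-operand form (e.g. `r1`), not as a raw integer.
r1

off 0x02: read 33 c0 as big → 0x33c0
  top 4b → 0x3 → cmpi [RI]
  rd: (w>>9)&0x7=0x1 → r1
  imm: (w>>0)&0x1ff=0x1c0 → $448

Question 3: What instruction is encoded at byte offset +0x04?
sub r0, r5

@+04  big-endian(ca 00) = 0xca00
  top 4b → 0xc → sub [RR]
  rd@[11:9]=0x5 ⇒ r5
  rs@[8:6]=0x0 ⇒ r0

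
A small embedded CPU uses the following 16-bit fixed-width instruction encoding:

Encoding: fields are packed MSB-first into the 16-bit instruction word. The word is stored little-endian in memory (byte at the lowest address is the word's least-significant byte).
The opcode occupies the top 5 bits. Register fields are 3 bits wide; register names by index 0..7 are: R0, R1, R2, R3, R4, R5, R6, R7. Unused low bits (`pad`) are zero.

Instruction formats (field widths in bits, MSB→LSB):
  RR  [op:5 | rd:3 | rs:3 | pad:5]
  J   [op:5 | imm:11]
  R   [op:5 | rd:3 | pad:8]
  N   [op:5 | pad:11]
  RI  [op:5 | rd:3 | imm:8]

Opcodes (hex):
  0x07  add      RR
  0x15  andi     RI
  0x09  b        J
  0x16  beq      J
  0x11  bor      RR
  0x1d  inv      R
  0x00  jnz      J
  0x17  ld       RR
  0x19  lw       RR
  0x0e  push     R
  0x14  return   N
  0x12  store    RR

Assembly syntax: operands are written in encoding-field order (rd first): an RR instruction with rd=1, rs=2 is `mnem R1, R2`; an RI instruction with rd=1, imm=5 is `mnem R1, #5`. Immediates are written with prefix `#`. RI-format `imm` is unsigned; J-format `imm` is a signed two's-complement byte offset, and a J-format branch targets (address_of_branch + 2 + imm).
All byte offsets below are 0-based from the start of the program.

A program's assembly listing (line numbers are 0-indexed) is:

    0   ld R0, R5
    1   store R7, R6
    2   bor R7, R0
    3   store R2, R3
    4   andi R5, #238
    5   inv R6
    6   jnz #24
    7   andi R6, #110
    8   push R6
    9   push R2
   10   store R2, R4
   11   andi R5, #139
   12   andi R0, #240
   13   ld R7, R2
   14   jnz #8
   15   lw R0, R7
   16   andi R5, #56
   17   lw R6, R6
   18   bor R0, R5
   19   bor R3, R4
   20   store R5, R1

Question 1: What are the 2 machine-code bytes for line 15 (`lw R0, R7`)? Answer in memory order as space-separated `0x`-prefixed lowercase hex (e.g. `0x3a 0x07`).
0xe0 0xc8

line 15 (lw): pack op=0x19:5|rd=0:3|rs=7:3|pad=0:5 = 0xc8e0; little→ e0 c8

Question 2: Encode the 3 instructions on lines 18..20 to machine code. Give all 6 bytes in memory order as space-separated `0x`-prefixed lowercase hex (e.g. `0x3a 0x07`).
L18: bor op=0x11:5|rd=0:3|rs=5:3|pad=0:5 ⇒ 0x88a0 ⇒ little a0 88
L19: bor op=0x11:5|rd=3:3|rs=4:3|pad=0:5 ⇒ 0x8b80 ⇒ little 80 8b
L20: store op=0x12:5|rd=5:3|rs=1:3|pad=0:5 ⇒ 0x9520 ⇒ little 20 95

0xa0 0x88 0x80 0x8b 0x20 0x95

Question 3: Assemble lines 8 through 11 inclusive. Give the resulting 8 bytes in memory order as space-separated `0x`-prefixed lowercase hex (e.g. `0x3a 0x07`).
L8: push op=0xe:5|rd=6:3|pad=0:8 ⇒ 0x7600 ⇒ little 00 76
L9: push op=0xe:5|rd=2:3|pad=0:8 ⇒ 0x7200 ⇒ little 00 72
L10: store op=0x12:5|rd=2:3|rs=4:3|pad=0:5 ⇒ 0x9280 ⇒ little 80 92
L11: andi op=0x15:5|rd=5:3|imm=139:8 ⇒ 0xad8b ⇒ little 8b ad

0x00 0x76 0x00 0x72 0x80 0x92 0x8b 0xad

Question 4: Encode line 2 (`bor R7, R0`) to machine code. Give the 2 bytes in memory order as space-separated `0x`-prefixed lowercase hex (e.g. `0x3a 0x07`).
2. bor fields op=0x11:5|rd=7:3|rs=0:3|pad=0:5 → word 8f00h → 00 8f

0x00 0x8f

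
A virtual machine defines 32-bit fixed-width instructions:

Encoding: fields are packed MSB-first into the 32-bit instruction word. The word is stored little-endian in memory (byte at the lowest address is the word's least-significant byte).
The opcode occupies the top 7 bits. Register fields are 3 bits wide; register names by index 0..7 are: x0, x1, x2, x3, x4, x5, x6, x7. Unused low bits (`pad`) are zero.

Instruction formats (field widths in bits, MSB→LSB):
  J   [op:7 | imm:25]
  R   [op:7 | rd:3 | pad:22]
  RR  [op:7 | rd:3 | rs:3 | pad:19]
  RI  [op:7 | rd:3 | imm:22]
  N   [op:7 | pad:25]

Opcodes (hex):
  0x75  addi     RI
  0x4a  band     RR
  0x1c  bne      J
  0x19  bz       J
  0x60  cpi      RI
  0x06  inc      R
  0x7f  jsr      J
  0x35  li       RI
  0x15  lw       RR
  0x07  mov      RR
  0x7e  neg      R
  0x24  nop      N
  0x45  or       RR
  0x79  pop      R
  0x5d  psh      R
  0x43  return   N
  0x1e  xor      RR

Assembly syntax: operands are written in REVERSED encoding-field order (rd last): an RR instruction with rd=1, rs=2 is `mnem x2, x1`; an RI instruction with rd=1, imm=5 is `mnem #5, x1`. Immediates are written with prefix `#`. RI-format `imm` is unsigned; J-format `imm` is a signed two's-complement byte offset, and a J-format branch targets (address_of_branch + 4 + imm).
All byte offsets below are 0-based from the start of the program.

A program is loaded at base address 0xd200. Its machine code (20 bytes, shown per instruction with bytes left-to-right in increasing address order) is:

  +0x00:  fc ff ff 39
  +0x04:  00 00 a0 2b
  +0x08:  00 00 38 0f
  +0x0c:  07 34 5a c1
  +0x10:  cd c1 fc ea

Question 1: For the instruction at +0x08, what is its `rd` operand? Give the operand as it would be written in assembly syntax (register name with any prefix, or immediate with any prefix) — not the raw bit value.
+0x08: 00 00 38 0f ⇒ word 0x0f380000 (little)
  top 7b → 0x7 → mov [RR]
  rd: (w>>22)&0x7=0x4 → x4
  rs: (w>>19)&0x7=0x7 → x7

x4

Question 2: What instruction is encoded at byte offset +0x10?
addi #3981773, x3

+0x10: cd c1 fc ea ⇒ word 0xeafcc1cd (little)
  op=0xeafcc1cd>>25=0x75 ⇒ addi (RI)
  rd@[24:22]=0x3 ⇒ x3
  imm@[21:0]=0x3cc1cd ⇒ #3981773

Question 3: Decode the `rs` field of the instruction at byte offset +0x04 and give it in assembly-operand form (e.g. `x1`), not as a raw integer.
x4

[04] 00 00 a0 2b → 0x2ba00000
  op=0x2ba00000>>25=0x15 ⇒ lw (RR)
  [24:22] rd=6 = x6
  [21:19] rs=4 = x4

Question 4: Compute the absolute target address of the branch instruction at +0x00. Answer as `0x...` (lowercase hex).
0xd200

+0x00: fc ff ff 39 ⇒ word 0x39fffffc (little)
  op=0x39fffffc>>25=0x1c ⇒ bne (J)
  imm: (w>>0)&0x1ffffff=0x1fffffc (s25→-4) → #-4
  target = base 0xd200 + off 0x00 + 4 + imm -4 = 0xd200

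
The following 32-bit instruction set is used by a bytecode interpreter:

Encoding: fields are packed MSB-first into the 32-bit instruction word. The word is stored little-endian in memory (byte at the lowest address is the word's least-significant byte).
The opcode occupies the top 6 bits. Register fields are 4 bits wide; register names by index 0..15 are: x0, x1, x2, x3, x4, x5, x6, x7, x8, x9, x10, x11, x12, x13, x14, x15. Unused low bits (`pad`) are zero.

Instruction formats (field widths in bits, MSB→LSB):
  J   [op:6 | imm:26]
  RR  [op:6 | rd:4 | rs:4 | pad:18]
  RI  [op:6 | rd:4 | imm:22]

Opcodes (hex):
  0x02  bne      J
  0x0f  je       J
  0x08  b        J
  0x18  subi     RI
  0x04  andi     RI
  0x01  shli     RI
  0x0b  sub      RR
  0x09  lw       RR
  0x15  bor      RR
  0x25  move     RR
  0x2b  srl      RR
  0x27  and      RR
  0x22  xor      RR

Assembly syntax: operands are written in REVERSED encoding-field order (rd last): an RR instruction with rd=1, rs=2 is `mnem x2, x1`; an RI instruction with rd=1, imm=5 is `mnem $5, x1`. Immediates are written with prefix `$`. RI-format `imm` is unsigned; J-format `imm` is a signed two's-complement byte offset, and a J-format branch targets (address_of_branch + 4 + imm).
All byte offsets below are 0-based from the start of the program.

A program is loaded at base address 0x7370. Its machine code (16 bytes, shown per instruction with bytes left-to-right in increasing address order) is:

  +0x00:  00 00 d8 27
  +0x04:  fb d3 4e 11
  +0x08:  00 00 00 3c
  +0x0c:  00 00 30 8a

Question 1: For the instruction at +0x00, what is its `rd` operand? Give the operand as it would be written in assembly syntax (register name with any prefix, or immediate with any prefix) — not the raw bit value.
x15

@+00  little-endian(00 00 d8 27) = 0x27d80000
  top 6b → 0x9 → lw [RR]
  rd@[25:22]=0xf ⇒ x15
  rs@[21:18]=0x6 ⇒ x6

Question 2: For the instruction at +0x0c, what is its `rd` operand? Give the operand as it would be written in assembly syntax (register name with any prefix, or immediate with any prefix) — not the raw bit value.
x8

@+0c  little-endian(00 00 30 8a) = 0x8a300000
  opcode bits[31:26]=0x22: xor/RR
  [25:22] rd=8 = x8
  [21:18] rs=12 = x12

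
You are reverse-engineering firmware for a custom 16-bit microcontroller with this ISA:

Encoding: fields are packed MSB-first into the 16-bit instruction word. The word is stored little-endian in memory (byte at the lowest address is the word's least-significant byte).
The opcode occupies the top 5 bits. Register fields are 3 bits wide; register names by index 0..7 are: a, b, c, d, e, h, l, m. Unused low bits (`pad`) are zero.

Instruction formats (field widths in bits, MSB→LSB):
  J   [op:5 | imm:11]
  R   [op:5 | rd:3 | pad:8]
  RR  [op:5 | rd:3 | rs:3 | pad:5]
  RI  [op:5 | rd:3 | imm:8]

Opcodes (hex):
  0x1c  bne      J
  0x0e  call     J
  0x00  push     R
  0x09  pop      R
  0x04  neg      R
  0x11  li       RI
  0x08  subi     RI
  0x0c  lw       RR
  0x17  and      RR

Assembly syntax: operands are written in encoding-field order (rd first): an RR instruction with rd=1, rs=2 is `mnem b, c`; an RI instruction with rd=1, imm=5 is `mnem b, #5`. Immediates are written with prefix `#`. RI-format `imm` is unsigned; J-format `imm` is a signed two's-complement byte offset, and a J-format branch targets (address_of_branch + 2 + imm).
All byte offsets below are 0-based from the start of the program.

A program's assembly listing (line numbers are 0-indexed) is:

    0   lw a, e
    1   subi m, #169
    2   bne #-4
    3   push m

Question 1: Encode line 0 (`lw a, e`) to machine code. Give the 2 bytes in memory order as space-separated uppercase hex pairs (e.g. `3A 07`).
80 60

0. lw fields op=0xc:5|rd=0:3|rs=4:3|pad=0:5 → word 6080h → 80 60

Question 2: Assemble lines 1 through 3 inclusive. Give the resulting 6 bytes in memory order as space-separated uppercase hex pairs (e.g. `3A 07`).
1. subi fields op=0x8:5|rd=7:3|imm=169:8 → word 47a9h → a9 47
2. bne fields op=0x1c:5|imm=-4:11 → word e7fch → fc e7
3. push fields op=0x0:5|rd=7:3|pad=0:8 → word 0700h → 00 07

A9 47 FC E7 00 07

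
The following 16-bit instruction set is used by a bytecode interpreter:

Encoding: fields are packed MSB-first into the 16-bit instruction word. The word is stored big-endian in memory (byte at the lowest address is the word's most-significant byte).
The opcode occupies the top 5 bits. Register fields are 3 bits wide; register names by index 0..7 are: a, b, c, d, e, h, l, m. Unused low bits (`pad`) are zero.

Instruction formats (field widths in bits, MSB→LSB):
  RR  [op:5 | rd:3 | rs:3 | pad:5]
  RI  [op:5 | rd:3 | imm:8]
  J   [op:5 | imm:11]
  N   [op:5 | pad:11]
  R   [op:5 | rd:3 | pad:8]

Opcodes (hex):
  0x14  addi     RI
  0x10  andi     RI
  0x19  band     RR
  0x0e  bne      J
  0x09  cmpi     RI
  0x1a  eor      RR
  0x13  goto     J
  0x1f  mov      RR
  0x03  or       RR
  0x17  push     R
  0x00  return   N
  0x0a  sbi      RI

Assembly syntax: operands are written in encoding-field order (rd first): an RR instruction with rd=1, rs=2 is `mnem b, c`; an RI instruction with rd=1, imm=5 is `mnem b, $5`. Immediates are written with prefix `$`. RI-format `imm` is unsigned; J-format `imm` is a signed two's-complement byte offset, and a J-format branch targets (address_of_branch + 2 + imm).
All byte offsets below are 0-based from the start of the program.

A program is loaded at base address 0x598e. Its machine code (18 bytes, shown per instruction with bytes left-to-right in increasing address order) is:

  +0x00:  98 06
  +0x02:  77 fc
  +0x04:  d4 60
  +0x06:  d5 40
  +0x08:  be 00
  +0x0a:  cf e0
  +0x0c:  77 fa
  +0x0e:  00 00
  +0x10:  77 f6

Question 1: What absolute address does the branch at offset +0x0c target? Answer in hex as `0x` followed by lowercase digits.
0x5996

+0x0c: 77 fa ⇒ word 0x77fa (big)
  top 5b → 0xe → bne [J]
  [10:0] imm=2042 (s11→-6) = $-6
  target = base 0x598e + off 0x0c + 2 + imm -6 = 0x5996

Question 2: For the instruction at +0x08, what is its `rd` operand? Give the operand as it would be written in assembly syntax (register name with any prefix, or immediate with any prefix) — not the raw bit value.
l

+0x08: be 00 ⇒ word 0xbe00 (big)
  op=0xbe00>>11=0x17 ⇒ push (R)
  [10:8] rd=6 = l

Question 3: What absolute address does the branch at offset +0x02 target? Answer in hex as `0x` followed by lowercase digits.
+0x02: 77 fc ⇒ word 0x77fc (big)
  op=0x77fc>>11=0xe ⇒ bne (J)
  imm@[10:0]=0x7fc (s11→-4) ⇒ $-4
  target = base 0x598e + off 0x02 + 2 + imm -4 = 0x598e

0x598e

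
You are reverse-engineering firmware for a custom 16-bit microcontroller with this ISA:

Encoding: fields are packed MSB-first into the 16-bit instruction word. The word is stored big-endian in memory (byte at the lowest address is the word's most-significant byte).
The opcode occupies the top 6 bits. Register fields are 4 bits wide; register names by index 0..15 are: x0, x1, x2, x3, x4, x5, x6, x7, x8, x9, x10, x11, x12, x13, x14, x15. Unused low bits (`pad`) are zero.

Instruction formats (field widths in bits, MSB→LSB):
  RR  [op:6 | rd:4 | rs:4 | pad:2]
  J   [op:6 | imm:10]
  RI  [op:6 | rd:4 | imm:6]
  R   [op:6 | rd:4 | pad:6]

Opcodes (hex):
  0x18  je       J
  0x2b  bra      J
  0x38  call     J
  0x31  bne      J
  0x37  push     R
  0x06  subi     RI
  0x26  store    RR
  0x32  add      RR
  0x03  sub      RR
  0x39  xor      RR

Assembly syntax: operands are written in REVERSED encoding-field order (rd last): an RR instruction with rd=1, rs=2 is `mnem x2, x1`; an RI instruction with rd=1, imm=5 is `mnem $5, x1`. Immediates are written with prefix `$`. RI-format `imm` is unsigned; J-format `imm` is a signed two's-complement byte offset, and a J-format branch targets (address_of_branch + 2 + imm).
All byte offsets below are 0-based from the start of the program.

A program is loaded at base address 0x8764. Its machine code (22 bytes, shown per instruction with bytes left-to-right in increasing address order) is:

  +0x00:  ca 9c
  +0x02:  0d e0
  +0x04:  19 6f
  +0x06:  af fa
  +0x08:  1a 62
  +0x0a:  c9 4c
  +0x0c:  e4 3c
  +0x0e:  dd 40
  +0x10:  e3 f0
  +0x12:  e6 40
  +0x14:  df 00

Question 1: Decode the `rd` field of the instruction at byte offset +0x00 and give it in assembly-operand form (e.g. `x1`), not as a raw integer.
[00] ca 9c → 0xca9c
  top 6b → 0x32 → add [RR]
  rd: (w>>6)&0xf=0xa → x10
  rs: (w>>2)&0xf=0x7 → x7

x10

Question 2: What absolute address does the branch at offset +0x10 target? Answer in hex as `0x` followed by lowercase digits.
off 0x10: read e3 f0 as big → 0xe3f0
  top 6b → 0x38 → call [J]
  imm: (w>>0)&0x3ff=0x3f0 (s10→-16) → $-16
  target = base 0x8764 + off 0x10 + 2 + imm -16 = 0x8766

0x8766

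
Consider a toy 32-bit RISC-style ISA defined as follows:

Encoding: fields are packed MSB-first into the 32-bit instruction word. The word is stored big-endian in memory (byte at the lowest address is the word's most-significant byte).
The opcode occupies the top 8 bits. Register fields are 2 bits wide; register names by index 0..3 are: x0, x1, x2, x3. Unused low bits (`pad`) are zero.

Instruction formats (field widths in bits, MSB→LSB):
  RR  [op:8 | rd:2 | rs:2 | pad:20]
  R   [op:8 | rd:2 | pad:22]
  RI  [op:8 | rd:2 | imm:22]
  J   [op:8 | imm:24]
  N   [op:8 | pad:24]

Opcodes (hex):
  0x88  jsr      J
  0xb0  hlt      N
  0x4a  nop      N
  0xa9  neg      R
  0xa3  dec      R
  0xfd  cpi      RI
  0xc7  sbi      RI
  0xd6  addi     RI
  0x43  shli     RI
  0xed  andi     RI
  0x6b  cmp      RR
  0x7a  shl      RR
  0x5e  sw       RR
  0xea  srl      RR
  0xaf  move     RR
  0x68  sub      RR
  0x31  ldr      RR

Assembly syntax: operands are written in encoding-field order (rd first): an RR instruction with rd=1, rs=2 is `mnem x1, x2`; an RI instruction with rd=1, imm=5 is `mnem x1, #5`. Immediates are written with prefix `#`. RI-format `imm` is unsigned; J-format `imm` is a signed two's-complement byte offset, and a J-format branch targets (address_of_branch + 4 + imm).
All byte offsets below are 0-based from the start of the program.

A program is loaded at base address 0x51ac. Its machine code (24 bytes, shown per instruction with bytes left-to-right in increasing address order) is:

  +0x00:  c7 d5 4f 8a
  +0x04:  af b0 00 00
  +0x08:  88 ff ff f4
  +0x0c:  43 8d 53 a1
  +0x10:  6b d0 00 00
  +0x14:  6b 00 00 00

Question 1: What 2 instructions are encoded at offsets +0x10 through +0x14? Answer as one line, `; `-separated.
cmp x3, x1; cmp x0, x0

[10] 6b d0 00 00 → 0x6bd00000
  opcode bits[31:24]=0x6b: cmp/RR
  [23:22] rd=3 = x3
  [21:20] rs=1 = x1
[14] 6b 00 00 00 → 0x6b000000
  opcode bits[31:24]=0x6b: cmp/RR
  [23:22] rd=0 = x0
  [21:20] rs=0 = x0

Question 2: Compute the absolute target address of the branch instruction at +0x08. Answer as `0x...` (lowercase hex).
[08] 88 ff ff f4 → 0x88fffff4
  top 8b → 0x88 → jsr [J]
  imm@[23:0]=0xfffff4 (s24→-12) ⇒ #-12
  target = base 0x51ac + off 0x08 + 4 + imm -12 = 0x51ac

0x51ac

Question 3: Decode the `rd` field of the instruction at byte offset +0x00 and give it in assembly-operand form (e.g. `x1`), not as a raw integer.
off 0x00: read c7 d5 4f 8a as big → 0xc7d54f8a
  top 8b → 0xc7 → sbi [RI]
  [23:22] rd=3 = x3
  [21:0] imm=1396618 = #1396618

x3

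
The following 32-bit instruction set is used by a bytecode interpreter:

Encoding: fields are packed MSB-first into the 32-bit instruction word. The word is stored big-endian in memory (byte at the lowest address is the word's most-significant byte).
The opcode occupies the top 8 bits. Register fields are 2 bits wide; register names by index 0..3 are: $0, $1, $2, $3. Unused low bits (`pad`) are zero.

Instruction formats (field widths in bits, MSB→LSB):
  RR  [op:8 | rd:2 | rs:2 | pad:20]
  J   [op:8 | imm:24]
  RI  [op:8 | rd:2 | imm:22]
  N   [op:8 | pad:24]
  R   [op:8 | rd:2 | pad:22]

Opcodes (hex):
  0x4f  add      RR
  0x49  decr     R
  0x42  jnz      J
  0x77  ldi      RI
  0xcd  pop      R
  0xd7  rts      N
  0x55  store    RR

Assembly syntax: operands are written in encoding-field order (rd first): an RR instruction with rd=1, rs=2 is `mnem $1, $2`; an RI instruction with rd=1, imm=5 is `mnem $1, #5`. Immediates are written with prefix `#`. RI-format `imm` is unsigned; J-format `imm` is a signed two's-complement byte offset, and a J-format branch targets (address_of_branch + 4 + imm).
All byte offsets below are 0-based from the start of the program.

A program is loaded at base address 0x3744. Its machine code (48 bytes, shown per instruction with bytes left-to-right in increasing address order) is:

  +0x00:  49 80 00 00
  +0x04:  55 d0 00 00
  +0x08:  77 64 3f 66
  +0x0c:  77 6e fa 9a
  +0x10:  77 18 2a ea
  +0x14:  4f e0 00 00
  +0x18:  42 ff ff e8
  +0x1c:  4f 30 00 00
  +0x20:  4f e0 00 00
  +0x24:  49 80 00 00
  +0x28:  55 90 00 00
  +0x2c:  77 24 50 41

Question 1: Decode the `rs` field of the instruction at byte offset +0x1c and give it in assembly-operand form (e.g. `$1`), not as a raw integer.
+0x1c: 4f 30 00 00 ⇒ word 0x4f300000 (big)
  top 8b → 0x4f → add [RR]
  rd: (w>>22)&0x3=0x0 → $0
  rs: (w>>20)&0x3=0x3 → $3

$3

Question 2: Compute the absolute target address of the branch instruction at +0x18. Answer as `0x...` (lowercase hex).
off 0x18: read 42 ff ff e8 as big → 0x42ffffe8
  op=0x42ffffe8>>24=0x42 ⇒ jnz (J)
  [23:0] imm=16777192 (s24→-24) = #-24
  target = base 0x3744 + off 0x18 + 4 + imm -24 = 0x3748

0x3748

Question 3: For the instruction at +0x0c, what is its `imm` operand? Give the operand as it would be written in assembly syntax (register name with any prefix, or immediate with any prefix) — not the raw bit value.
@+0c  big-endian(77 6e fa 9a) = 0x776efa9a
  op=0x776efa9a>>24=0x77 ⇒ ldi (RI)
  rd: (w>>22)&0x3=0x1 → $1
  imm: (w>>0)&0x3fffff=0x2efa9a → #3078810

#3078810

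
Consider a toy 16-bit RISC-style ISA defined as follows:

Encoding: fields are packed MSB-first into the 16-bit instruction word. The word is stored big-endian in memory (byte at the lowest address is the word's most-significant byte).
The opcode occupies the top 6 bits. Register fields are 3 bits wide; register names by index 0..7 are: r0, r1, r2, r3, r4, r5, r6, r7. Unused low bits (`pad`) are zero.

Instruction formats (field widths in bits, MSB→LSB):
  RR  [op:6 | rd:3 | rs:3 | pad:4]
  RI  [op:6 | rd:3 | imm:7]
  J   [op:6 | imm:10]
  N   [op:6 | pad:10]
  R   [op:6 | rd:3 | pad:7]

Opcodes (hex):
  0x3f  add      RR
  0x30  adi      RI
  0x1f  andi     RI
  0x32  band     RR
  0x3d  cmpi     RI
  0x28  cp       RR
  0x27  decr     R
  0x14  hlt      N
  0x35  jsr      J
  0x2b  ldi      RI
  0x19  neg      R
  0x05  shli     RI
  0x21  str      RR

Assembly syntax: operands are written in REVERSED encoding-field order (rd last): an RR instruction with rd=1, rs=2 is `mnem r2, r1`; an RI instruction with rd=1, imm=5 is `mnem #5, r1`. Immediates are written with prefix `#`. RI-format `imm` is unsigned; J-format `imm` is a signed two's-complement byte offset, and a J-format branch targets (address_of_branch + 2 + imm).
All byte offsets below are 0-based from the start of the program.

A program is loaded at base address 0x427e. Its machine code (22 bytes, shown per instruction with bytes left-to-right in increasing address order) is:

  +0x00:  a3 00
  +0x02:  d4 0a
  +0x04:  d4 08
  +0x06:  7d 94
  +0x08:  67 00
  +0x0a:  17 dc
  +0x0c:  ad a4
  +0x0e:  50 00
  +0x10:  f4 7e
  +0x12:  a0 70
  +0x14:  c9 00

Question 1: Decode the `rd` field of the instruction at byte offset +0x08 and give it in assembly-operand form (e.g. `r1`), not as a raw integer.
r6

+0x08: 67 00 ⇒ word 0x6700 (big)
  top 6b → 0x19 → neg [R]
  rd: (w>>7)&0x7=0x6 → r6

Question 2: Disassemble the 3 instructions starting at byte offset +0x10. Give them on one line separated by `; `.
cmpi #126, r0; cp r7, r0; band r0, r2

@+10  big-endian(f4 7e) = 0xf47e
  top 6b → 0x3d → cmpi [RI]
  rd: (w>>7)&0x7=0x0 → r0
  imm: (w>>0)&0x7f=0x7e → #126
@+12  big-endian(a0 70) = 0xa070
  top 6b → 0x28 → cp [RR]
  rd: (w>>7)&0x7=0x0 → r0
  rs: (w>>4)&0x7=0x7 → r7
@+14  big-endian(c9 00) = 0xc900
  top 6b → 0x32 → band [RR]
  rd: (w>>7)&0x7=0x2 → r2
  rs: (w>>4)&0x7=0x0 → r0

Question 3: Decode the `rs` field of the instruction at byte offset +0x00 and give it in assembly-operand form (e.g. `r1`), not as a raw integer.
+0x00: a3 00 ⇒ word 0xa300 (big)
  opcode bits[15:10]=0x28: cp/RR
  [9:7] rd=6 = r6
  [6:4] rs=0 = r0

r0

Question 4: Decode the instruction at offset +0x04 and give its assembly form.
jsr #8

off 0x04: read d4 08 as big → 0xd408
  top 6b → 0x35 → jsr [J]
  [9:0] imm=8 = #8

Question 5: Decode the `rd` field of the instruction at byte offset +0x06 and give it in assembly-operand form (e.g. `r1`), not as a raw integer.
@+06  big-endian(7d 94) = 0x7d94
  top 6b → 0x1f → andi [RI]
  [9:7] rd=3 = r3
  [6:0] imm=20 = #20

r3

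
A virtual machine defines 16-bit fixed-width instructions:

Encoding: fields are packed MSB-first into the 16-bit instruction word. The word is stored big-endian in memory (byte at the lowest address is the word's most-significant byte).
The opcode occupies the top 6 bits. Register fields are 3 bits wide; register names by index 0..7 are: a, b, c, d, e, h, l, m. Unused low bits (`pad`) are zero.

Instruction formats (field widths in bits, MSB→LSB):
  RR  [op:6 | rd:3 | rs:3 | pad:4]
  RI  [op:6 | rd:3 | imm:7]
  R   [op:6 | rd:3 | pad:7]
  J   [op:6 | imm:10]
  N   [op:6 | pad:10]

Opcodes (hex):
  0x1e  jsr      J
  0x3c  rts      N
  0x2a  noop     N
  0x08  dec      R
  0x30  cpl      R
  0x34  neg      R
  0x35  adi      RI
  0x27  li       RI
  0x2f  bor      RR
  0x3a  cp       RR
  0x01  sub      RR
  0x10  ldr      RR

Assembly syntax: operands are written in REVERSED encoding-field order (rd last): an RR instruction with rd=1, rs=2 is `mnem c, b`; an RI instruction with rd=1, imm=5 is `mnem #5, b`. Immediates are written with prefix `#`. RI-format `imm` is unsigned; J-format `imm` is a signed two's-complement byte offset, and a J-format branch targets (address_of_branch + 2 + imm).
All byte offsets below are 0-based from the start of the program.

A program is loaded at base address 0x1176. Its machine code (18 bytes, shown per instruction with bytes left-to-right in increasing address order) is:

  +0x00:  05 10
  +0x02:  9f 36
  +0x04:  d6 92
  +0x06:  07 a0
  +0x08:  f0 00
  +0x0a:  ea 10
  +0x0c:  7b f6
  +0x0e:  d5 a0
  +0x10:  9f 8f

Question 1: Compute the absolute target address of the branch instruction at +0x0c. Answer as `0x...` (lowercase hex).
off 0x0c: read 7b f6 as big → 0x7bf6
  op=0x7bf6>>10=0x1e ⇒ jsr (J)
  imm: (w>>0)&0x3ff=0x3f6 (s10→-10) → #-10
  target = base 0x1176 + off 0x0c + 2 + imm -10 = 0x117a

0x117a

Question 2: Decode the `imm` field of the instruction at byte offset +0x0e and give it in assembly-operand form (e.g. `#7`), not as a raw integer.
+0x0e: d5 a0 ⇒ word 0xd5a0 (big)
  opcode bits[15:10]=0x35: adi/RI
  [9:7] rd=3 = d
  [6:0] imm=32 = #32

#32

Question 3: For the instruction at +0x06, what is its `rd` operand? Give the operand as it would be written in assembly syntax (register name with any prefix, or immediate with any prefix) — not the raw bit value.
+0x06: 07 a0 ⇒ word 0x07a0 (big)
  op=0x07a0>>10=0x1 ⇒ sub (RR)
  rd@[9:7]=0x7 ⇒ m
  rs@[6:4]=0x2 ⇒ c

m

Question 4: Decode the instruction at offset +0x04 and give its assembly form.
[04] d6 92 → 0xd692
  top 6b → 0x35 → adi [RI]
  rd: (w>>7)&0x7=0x5 → h
  imm: (w>>0)&0x7f=0x12 → #18

adi #18, h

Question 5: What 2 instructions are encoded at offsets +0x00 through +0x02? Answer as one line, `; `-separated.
off 0x00: read 05 10 as big → 0x0510
  opcode bits[15:10]=0x1: sub/RR
  rd: (w>>7)&0x7=0x2 → c
  rs: (w>>4)&0x7=0x1 → b
off 0x02: read 9f 36 as big → 0x9f36
  opcode bits[15:10]=0x27: li/RI
  rd: (w>>7)&0x7=0x6 → l
  imm: (w>>0)&0x7f=0x36 → #54

sub b, c; li #54, l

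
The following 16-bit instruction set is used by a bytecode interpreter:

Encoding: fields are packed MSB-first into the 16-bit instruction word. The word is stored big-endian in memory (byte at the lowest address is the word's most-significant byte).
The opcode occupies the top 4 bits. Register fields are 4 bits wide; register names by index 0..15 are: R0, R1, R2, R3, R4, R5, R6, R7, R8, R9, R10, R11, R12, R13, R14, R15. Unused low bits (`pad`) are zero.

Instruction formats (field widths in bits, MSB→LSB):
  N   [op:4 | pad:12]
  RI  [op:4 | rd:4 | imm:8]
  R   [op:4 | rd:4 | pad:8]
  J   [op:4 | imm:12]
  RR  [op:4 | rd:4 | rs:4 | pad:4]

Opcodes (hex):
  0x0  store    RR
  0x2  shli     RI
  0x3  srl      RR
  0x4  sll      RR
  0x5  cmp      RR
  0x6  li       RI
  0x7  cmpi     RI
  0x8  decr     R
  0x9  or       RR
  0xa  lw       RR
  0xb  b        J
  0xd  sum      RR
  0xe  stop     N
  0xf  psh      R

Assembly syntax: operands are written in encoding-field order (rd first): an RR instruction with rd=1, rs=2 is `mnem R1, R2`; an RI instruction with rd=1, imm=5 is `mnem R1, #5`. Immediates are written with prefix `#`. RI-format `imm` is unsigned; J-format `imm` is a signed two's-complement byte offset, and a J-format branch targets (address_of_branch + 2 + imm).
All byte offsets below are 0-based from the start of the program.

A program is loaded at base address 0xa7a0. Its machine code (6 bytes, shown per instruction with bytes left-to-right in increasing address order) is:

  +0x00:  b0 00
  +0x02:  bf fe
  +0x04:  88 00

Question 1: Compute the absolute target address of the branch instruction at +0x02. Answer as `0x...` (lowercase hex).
off 0x02: read bf fe as big → 0xbffe
  top 4b → 0xb → b [J]
  imm@[11:0]=0xffe (s12→-2) ⇒ #-2
  target = base 0xa7a0 + off 0x02 + 2 + imm -2 = 0xa7a2

0xa7a2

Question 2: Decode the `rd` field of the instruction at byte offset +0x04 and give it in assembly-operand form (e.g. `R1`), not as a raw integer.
R8

off 0x04: read 88 00 as big → 0x8800
  opcode bits[15:12]=0x8: decr/R
  rd@[11:8]=0x8 ⇒ R8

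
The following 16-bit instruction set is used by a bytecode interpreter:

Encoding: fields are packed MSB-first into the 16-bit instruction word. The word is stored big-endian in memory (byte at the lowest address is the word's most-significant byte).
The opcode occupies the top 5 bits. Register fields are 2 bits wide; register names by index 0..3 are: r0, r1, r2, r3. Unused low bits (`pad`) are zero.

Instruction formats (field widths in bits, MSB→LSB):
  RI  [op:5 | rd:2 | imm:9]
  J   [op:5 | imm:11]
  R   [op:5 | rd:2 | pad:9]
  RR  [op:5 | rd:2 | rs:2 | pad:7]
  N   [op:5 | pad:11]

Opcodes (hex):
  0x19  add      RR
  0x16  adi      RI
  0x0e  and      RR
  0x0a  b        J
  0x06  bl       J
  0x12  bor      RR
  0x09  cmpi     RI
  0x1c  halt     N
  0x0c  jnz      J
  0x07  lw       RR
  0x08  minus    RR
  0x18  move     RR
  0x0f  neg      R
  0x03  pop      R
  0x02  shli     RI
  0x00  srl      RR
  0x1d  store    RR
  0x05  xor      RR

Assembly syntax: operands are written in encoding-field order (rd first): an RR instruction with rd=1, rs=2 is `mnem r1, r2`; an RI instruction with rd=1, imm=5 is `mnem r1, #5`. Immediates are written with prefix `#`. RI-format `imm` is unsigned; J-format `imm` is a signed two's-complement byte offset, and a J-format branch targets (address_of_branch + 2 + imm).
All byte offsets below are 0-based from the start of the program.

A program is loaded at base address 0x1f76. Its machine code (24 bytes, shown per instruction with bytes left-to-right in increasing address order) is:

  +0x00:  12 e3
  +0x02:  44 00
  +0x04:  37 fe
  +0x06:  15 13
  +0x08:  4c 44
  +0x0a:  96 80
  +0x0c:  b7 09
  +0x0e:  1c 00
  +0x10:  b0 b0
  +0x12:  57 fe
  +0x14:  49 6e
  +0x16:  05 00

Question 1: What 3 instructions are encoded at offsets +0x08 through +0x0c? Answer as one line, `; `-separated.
cmpi r2, #68; bor r3, r1; adi r3, #265

[08] 4c 44 → 0x4c44
  opcode bits[15:11]=0x9: cmpi/RI
  rd@[10:9]=0x2 ⇒ r2
  imm@[8:0]=0x44 ⇒ #68
[0a] 96 80 → 0x9680
  opcode bits[15:11]=0x12: bor/RR
  rd@[10:9]=0x3 ⇒ r3
  rs@[8:7]=0x1 ⇒ r1
[0c] b7 09 → 0xb709
  opcode bits[15:11]=0x16: adi/RI
  rd@[10:9]=0x3 ⇒ r3
  imm@[8:0]=0x109 ⇒ #265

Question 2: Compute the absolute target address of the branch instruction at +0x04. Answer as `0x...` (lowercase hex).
0x1f7a

off 0x04: read 37 fe as big → 0x37fe
  op=0x37fe>>11=0x6 ⇒ bl (J)
  imm@[10:0]=0x7fe (s11→-2) ⇒ #-2
  target = base 0x1f76 + off 0x04 + 2 + imm -2 = 0x1f7a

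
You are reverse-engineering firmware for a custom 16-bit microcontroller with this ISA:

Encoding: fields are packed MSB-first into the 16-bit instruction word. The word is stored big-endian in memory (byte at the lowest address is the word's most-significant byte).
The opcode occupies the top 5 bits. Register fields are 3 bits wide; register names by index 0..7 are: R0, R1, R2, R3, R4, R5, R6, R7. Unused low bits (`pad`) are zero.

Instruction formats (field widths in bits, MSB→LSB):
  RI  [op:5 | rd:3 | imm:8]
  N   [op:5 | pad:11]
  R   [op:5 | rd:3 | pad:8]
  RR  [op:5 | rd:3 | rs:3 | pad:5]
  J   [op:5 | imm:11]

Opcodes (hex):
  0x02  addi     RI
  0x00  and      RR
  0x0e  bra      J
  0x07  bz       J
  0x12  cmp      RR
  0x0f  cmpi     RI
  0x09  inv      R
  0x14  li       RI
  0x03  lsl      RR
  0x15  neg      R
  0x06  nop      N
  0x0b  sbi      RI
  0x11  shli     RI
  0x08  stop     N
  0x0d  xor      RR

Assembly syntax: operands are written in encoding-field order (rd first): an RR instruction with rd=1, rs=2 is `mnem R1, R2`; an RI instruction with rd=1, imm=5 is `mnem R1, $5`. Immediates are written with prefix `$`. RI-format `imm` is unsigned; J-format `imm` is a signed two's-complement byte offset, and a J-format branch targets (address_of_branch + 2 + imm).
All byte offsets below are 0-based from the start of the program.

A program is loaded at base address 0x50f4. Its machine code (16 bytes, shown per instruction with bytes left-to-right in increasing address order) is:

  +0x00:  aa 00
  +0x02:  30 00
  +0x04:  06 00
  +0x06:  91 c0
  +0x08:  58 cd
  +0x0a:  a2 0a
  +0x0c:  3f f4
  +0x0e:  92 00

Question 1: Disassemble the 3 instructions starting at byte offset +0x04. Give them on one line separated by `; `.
[04] 06 00 → 0x0600
  top 5b → 0x0 → and [RR]
  rd: (w>>8)&0x7=0x6 → R6
  rs: (w>>5)&0x7=0x0 → R0
[06] 91 c0 → 0x91c0
  top 5b → 0x12 → cmp [RR]
  rd: (w>>8)&0x7=0x1 → R1
  rs: (w>>5)&0x7=0x6 → R6
[08] 58 cd → 0x58cd
  top 5b → 0xb → sbi [RI]
  rd: (w>>8)&0x7=0x0 → R0
  imm: (w>>0)&0xff=0xcd → $205

and R6, R0; cmp R1, R6; sbi R0, $205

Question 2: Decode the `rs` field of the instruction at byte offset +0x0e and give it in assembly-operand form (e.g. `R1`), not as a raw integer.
[0e] 92 00 → 0x9200
  top 5b → 0x12 → cmp [RR]
  [10:8] rd=2 = R2
  [7:5] rs=0 = R0

R0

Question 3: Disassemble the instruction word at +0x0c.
bz $-12

off 0x0c: read 3f f4 as big → 0x3ff4
  top 5b → 0x7 → bz [J]
  imm@[10:0]=0x7f4 (s11→-12) ⇒ $-12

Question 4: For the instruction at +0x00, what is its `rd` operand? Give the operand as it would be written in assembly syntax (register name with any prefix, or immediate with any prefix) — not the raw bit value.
+0x00: aa 00 ⇒ word 0xaa00 (big)
  top 5b → 0x15 → neg [R]
  [10:8] rd=2 = R2

R2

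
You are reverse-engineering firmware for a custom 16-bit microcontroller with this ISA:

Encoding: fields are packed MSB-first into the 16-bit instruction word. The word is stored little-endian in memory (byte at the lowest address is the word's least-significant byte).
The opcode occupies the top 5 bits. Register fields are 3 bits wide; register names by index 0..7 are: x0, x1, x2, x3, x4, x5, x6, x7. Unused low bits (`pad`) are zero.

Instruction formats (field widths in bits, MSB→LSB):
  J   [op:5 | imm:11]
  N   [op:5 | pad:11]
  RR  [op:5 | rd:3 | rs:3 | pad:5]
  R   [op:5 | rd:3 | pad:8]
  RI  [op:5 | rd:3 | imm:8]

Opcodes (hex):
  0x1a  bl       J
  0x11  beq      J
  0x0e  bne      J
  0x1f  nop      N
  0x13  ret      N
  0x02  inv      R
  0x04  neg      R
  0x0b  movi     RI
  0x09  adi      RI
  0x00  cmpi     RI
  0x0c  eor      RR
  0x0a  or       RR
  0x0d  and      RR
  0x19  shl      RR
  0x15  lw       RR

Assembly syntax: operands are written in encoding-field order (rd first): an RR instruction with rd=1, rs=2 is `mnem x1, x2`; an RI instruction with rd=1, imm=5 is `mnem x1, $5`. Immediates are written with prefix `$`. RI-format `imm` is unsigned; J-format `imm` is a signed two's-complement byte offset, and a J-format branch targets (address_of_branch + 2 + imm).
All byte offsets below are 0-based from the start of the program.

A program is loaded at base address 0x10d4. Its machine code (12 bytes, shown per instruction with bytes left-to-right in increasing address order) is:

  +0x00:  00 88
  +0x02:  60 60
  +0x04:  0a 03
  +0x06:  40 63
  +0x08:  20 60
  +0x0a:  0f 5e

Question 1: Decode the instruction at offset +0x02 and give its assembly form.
eor x0, x3

@+02  little-endian(60 60) = 0x6060
  top 5b → 0xc → eor [RR]
  rd: (w>>8)&0x7=0x0 → x0
  rs: (w>>5)&0x7=0x3 → x3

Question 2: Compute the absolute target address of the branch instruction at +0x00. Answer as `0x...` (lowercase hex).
0x10d6

off 0x00: read 00 88 as little → 0x8800
  opcode bits[15:11]=0x11: beq/J
  imm@[10:0]=0x0 ⇒ $0
  target = base 0x10d4 + off 0x00 + 2 + imm 0 = 0x10d6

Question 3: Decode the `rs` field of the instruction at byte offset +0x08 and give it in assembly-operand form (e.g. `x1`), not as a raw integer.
x1

off 0x08: read 20 60 as little → 0x6020
  op=0x6020>>11=0xc ⇒ eor (RR)
  [10:8] rd=0 = x0
  [7:5] rs=1 = x1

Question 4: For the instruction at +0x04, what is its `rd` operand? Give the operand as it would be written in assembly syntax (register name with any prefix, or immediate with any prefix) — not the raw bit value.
+0x04: 0a 03 ⇒ word 0x030a (little)
  opcode bits[15:11]=0x0: cmpi/RI
  rd: (w>>8)&0x7=0x3 → x3
  imm: (w>>0)&0xff=0xa → $10

x3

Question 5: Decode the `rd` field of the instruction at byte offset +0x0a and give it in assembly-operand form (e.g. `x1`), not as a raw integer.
[0a] 0f 5e → 0x5e0f
  opcode bits[15:11]=0xb: movi/RI
  rd@[10:8]=0x6 ⇒ x6
  imm@[7:0]=0xf ⇒ $15

x6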